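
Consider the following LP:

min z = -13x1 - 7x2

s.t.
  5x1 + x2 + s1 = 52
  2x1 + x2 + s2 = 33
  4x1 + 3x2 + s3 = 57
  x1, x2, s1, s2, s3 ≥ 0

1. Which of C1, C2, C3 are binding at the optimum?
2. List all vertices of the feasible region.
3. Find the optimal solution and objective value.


1. C1, C3
2. (0, 0), (10.4, 0), (9, 7), (0, 19)
3. x1 = 9, x2 = 7, z = -166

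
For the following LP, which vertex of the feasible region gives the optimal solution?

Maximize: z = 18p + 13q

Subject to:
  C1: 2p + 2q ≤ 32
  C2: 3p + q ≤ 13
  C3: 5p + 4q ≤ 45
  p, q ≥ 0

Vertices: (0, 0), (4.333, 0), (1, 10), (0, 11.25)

Evaluate the objective at each vertex of the feasible region:
  z(0, 0) = 0
  z(4.333, 0) = 78
  z(1, 10) = 148  ←
  z(0, 11.25) = 146.2
The maximum is at p = 1, q = 10.

(1, 10)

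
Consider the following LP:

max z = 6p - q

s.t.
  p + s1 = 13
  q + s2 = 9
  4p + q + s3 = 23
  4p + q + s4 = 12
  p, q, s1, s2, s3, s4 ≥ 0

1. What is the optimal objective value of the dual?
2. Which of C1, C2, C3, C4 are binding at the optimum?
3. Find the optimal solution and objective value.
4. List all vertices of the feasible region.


1. 18
2. C4
3. p = 3, q = 0, z = 18
4. (0, 0), (3, 0), (0.75, 9), (0, 9)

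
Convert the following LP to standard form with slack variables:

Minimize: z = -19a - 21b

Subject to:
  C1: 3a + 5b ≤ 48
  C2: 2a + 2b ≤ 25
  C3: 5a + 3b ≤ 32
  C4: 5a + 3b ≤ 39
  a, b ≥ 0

min z = -19a - 21b

s.t.
  3a + 5b + s1 = 48
  2a + 2b + s2 = 25
  5a + 3b + s3 = 32
  5a + 3b + s4 = 39
  a, b, s1, s2, s3, s4 ≥ 0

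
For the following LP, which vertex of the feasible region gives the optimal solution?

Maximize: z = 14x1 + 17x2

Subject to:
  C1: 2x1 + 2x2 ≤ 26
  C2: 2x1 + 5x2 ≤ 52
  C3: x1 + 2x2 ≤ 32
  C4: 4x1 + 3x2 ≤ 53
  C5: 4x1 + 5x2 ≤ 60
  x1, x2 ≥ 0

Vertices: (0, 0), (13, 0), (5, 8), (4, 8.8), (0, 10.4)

Evaluate the objective at each vertex of the feasible region:
  z(0, 0) = 0
  z(13, 0) = 182
  z(5, 8) = 206  ←
  z(4, 8.8) = 205.6
  z(0, 10.4) = 176.8
The maximum is at x1 = 5, x2 = 8.

(5, 8)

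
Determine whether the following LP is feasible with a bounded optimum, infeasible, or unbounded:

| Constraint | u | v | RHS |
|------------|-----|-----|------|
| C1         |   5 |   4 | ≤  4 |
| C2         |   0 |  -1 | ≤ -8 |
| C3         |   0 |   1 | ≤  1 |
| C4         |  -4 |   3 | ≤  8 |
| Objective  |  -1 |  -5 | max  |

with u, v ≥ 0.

Infeasible (no feasible solution exists)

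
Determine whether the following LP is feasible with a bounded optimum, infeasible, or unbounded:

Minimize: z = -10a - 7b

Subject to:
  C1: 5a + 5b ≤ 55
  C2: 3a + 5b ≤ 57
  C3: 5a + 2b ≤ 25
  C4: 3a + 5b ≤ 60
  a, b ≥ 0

Feasible with a bounded optimal solution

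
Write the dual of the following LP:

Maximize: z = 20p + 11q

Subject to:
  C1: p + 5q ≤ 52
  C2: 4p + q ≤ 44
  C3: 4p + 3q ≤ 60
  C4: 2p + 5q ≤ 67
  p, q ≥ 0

Primal max cᵀx s.t. Ax ≤ b, x ≥ 0  →  Dual min bᵀy s.t. Aᵀy ≥ c, y ≥ 0.

Minimize: z = 52y1 + 44y2 + 60y3 + 67y4

Subject to:
  y1 + 4y2 + 4y3 + 2y4 ≥ 20
  5y1 + y2 + 3y3 + 5y4 ≥ 11
  y1, y2, y3, y4 ≥ 0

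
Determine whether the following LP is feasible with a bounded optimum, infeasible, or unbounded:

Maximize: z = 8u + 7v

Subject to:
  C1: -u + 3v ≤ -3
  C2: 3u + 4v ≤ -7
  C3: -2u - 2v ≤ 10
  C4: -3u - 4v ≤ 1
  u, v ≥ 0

Infeasible (no feasible solution exists)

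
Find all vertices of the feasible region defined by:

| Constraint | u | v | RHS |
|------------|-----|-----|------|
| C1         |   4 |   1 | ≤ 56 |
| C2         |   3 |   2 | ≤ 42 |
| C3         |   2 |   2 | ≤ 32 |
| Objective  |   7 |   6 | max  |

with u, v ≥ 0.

(0, 0), (14, 0), (10, 6), (0, 16)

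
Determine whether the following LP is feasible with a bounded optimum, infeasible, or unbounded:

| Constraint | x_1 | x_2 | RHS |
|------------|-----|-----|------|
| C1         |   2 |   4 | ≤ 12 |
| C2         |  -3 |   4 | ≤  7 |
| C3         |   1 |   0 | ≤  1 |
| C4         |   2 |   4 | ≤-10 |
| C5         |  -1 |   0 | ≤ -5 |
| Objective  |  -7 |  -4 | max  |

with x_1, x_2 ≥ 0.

Infeasible (no feasible solution exists)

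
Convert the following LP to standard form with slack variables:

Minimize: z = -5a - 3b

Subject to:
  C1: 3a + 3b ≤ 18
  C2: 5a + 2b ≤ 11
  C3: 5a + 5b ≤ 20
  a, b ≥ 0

min z = -5a - 3b

s.t.
  3a + 3b + s1 = 18
  5a + 2b + s2 = 11
  5a + 5b + s3 = 20
  a, b, s1, s2, s3 ≥ 0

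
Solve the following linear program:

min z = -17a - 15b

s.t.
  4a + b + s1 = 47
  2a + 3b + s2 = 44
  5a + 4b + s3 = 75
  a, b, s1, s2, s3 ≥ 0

Evaluate the objective at each vertex of the feasible region:
  z(0, 0) = 0
  z(11.75, 0) = -199.8
  z(10.27, 5.909) = -263.3
  z(7, 10) = -269  ←
  z(0, 14.67) = -220
The minimum is at a = 7, b = 10.

a = 7, b = 10, z = -269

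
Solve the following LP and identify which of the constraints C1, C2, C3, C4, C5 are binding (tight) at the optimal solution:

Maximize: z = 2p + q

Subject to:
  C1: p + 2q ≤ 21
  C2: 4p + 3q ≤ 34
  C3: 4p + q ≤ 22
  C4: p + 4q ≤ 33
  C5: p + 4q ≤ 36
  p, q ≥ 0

At p = 4, q = 6, compute slack b - a·x for each constraint:
  C1: 21 − 16 = 5  (slack)
  C2: 34 − 34 = 0  (binding)
  C3: 22 − 22 = 0  (binding)
  C4: 33 − 28 = 5  (slack)
  C5: 36 − 28 = 8  (slack)

Optimal: p = 4, q = 6
Binding: C2, C3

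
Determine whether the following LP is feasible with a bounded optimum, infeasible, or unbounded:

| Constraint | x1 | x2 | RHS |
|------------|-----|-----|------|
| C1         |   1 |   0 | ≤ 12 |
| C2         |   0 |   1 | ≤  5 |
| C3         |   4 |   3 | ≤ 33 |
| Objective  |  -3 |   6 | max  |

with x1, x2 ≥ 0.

Feasible with a bounded optimal solution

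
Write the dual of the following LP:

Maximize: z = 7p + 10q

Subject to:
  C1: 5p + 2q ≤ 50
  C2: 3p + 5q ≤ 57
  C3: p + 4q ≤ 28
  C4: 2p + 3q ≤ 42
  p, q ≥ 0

Primal max cᵀx s.t. Ax ≤ b, x ≥ 0  →  Dual min bᵀy s.t. Aᵀy ≥ c, y ≥ 0.

Minimize: z = 50y1 + 57y2 + 28y3 + 42y4

Subject to:
  5y1 + 3y2 + y3 + 2y4 ≥ 7
  2y1 + 5y2 + 4y3 + 3y4 ≥ 10
  y1, y2, y3, y4 ≥ 0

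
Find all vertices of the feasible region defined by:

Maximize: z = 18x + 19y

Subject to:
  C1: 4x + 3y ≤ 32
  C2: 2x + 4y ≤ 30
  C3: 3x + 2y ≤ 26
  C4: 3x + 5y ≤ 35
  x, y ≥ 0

(0, 0), (8, 0), (5, 4), (0, 7)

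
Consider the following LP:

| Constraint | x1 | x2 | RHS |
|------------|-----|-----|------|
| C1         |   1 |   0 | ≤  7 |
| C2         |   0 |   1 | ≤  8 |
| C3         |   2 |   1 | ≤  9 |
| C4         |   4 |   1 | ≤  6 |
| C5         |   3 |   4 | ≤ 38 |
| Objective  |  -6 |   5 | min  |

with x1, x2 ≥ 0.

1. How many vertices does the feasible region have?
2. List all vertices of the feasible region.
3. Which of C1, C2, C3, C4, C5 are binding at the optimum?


1. 3
2. (0, 0), (1.5, 0), (0, 6)
3. C4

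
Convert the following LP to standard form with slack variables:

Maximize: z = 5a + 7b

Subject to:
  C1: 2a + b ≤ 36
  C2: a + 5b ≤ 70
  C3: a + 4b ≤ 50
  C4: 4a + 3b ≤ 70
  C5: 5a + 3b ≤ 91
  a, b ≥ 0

max z = 5a + 7b

s.t.
  2a + b + s1 = 36
  a + 5b + s2 = 70
  a + 4b + s3 = 50
  4a + 3b + s4 = 70
  5a + 3b + s5 = 91
  a, b, s1, s2, s3, s4, s5 ≥ 0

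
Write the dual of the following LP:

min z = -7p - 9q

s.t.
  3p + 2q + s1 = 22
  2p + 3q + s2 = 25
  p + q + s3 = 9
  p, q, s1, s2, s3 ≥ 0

Primal min cᵀx s.t. Ax ≤ b, x ≥ 0  →  Dual max −bᵀy s.t. Aᵀy ≥ −c, y ≥ 0.

Maximize: z = -22y1 - 25y2 - 9y3

Subject to:
  3y1 + 2y2 + y3 ≥ 7
  2y1 + 3y2 + y3 ≥ 9
  y1, y2, y3 ≥ 0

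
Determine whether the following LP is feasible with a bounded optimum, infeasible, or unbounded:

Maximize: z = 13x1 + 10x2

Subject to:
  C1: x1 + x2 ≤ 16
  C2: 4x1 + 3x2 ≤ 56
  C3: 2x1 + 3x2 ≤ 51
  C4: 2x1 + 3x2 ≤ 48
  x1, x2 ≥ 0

Feasible with a bounded optimal solution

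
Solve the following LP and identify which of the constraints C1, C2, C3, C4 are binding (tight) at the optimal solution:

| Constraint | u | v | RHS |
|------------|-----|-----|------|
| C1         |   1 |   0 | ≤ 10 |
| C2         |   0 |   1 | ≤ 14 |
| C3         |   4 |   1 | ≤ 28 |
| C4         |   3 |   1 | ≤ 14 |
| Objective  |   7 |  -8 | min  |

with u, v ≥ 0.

At u = 0, v = 14, compute slack b - a·x for each constraint:
  C1: 10 − 0 = 10  (slack)
  C2: 14 − 14 = 0  (binding)
  C3: 28 − 14 = 14  (slack)
  C4: 14 − 14 = 0  (binding)

Optimal: u = 0, v = 14
Binding: C2, C4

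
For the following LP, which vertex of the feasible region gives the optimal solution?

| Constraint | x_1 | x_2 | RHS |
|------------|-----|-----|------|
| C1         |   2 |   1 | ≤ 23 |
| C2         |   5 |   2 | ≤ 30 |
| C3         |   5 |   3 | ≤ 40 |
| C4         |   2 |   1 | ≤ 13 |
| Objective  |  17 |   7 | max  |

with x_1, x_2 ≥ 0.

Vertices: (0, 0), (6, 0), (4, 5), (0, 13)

Evaluate the objective at each vertex of the feasible region:
  z(0, 0) = 0
  z(6, 0) = 102
  z(4, 5) = 103  ←
  z(0, 13) = 91
The maximum is at x_1 = 4, x_2 = 5.

(4, 5)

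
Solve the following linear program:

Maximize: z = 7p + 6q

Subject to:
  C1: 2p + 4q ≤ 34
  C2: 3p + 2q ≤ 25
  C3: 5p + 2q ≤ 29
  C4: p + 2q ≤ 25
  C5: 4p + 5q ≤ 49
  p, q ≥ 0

Evaluate the objective at each vertex of the feasible region:
  z(0, 0) = 0
  z(5.8, 0) = 40.6
  z(3, 7) = 63  ←
  z(0, 8.5) = 51
The maximum is at p = 3, q = 7.

p = 3, q = 7, z = 63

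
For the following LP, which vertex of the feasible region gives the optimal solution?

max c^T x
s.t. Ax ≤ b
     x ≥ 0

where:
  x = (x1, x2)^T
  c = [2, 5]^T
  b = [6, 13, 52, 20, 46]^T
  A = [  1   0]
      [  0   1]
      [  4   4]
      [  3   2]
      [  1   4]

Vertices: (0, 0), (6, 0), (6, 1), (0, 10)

Evaluate the objective at each vertex of the feasible region:
  z(0, 0) = 0
  z(6, 0) = 12
  z(6, 1) = 17
  z(0, 10) = 50  ←
The maximum is at x1 = 0, x2 = 10.

(0, 10)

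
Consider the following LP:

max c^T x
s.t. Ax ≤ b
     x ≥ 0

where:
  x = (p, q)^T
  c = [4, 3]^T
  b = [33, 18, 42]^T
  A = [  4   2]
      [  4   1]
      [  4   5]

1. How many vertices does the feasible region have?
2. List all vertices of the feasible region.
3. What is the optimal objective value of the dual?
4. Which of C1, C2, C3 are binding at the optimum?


1. 4
2. (0, 0), (4.5, 0), (3, 6), (0, 8.4)
3. 30
4. C2, C3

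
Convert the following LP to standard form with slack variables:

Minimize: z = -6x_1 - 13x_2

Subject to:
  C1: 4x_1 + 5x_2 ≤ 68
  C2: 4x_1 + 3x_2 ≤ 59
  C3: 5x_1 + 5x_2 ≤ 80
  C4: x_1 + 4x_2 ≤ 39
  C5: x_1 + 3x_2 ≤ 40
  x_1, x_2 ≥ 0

min z = -6x_1 - 13x_2

s.t.
  4x_1 + 5x_2 + s1 = 68
  4x_1 + 3x_2 + s2 = 59
  5x_1 + 5x_2 + s3 = 80
  x_1 + 4x_2 + s4 = 39
  x_1 + 3x_2 + s5 = 40
  x_1, x_2, s1, s2, s3, s4, s5 ≥ 0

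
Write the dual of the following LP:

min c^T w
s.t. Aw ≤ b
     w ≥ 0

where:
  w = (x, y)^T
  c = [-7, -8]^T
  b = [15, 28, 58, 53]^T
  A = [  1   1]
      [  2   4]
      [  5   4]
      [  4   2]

Primal min cᵀx s.t. Ax ≤ b, x ≥ 0  →  Dual max −bᵀy s.t. Aᵀy ≥ −c, y ≥ 0.

Maximize: z = -15y1 - 28y2 - 58y3 - 53y4

Subject to:
  y1 + 2y2 + 5y3 + 4y4 ≥ 7
  y1 + 4y2 + 4y3 + 2y4 ≥ 8
  y1, y2, y3, y4 ≥ 0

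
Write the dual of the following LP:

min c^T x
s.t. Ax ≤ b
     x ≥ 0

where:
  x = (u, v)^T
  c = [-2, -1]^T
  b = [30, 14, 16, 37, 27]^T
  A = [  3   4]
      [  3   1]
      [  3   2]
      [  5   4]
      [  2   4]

Primal min cᵀx s.t. Ax ≤ b, x ≥ 0  →  Dual max −bᵀy s.t. Aᵀy ≥ −c, y ≥ 0.

Maximize: z = -30y1 - 14y2 - 16y3 - 37y4 - 27y5

Subject to:
  3y1 + 3y2 + 3y3 + 5y4 + 2y5 ≥ 2
  4y1 + y2 + 2y3 + 4y4 + 4y5 ≥ 1
  y1, y2, y3, y4, y5 ≥ 0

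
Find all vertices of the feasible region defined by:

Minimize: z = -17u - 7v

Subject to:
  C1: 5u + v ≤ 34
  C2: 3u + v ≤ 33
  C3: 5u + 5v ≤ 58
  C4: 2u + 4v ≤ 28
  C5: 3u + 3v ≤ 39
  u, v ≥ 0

(0, 0), (6.8, 0), (6, 4), (0, 7)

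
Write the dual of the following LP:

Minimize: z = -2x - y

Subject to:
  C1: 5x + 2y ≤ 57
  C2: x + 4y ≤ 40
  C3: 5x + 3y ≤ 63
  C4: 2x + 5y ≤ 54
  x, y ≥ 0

Primal min cᵀx s.t. Ax ≤ b, x ≥ 0  →  Dual max −bᵀy s.t. Aᵀy ≥ −c, y ≥ 0.

Maximize: z = -57y1 - 40y2 - 63y3 - 54y4

Subject to:
  5y1 + y2 + 5y3 + 2y4 ≥ 2
  2y1 + 4y2 + 3y3 + 5y4 ≥ 1
  y1, y2, y3, y4 ≥ 0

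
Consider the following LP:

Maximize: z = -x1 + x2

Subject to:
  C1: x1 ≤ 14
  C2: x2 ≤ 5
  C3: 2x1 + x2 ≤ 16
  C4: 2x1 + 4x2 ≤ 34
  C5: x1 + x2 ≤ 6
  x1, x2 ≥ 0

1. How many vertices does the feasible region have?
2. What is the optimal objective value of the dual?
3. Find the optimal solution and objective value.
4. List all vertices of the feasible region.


1. 4
2. 5
3. x1 = 0, x2 = 5, z = 5
4. (0, 0), (6, 0), (1, 5), (0, 5)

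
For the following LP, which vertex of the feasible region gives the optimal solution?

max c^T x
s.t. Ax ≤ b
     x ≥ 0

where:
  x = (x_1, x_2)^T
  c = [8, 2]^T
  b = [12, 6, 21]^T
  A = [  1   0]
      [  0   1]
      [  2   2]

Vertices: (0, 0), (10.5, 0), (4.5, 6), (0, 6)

Evaluate the objective at each vertex of the feasible region:
  z(0, 0) = 0
  z(10.5, 0) = 84  ←
  z(4.5, 6) = 48
  z(0, 6) = 12
The maximum is at x_1 = 10.5, x_2 = 0.

(10.5, 0)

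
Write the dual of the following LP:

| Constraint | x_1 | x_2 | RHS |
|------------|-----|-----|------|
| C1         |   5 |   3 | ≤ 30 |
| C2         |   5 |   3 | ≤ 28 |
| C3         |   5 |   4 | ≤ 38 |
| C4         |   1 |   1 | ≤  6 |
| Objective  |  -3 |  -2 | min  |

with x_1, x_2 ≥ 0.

Primal min cᵀx s.t. Ax ≤ b, x ≥ 0  →  Dual max −bᵀy s.t. Aᵀy ≥ −c, y ≥ 0.

Maximize: z = -30y1 - 28y2 - 38y3 - 6y4

Subject to:
  5y1 + 5y2 + 5y3 + y4 ≥ 3
  3y1 + 3y2 + 4y3 + y4 ≥ 2
  y1, y2, y3, y4 ≥ 0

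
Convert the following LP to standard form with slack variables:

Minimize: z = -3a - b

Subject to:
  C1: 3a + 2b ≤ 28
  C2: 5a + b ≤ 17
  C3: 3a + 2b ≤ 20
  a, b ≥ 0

min z = -3a - b

s.t.
  3a + 2b + s1 = 28
  5a + b + s2 = 17
  3a + 2b + s3 = 20
  a, b, s1, s2, s3 ≥ 0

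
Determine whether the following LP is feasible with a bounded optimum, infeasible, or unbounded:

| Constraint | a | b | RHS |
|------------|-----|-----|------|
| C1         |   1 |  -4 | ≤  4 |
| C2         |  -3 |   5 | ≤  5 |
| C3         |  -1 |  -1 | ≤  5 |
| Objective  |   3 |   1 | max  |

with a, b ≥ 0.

Unbounded (objective can increase without bound)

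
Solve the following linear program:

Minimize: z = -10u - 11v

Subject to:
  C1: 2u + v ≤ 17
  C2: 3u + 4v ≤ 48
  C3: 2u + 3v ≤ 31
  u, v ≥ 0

Evaluate the objective at each vertex of the feasible region:
  z(0, 0) = 0
  z(8.5, 0) = -85
  z(5, 7) = -127  ←
  z(0, 10.33) = -113.7
The minimum is at u = 5, v = 7.

u = 5, v = 7, z = -127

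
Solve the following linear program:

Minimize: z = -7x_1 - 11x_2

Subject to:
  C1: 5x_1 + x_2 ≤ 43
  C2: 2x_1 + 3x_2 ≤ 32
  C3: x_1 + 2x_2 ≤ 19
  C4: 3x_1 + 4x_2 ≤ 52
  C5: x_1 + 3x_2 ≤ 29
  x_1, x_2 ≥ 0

Evaluate the objective at each vertex of the feasible region:
  z(0, 0) = 0
  z(8.6, 0) = -60.2
  z(7.462, 5.692) = -114.8
  z(7, 6) = -115  ←
  z(0, 9.5) = -104.5
The minimum is at x_1 = 7, x_2 = 6.

x_1 = 7, x_2 = 6, z = -115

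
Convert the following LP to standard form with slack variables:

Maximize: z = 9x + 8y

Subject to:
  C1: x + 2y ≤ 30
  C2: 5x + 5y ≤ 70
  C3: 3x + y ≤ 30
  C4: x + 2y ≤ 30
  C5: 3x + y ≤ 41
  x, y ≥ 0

max z = 9x + 8y

s.t.
  x + 2y + s1 = 30
  5x + 5y + s2 = 70
  3x + y + s3 = 30
  x + 2y + s4 = 30
  3x + y + s5 = 41
  x, y, s1, s2, s3, s4, s5 ≥ 0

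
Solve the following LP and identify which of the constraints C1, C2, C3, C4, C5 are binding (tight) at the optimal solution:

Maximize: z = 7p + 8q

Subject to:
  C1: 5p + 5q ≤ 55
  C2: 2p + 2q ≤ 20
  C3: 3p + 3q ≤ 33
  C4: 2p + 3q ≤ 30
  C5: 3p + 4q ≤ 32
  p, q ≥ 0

At p = 8, q = 2, compute slack b - a·x for each constraint:
  C1: 55 − 50 = 5  (slack)
  C2: 20 − 20 = 0  (binding)
  C3: 33 − 30 = 3  (slack)
  C4: 30 − 22 = 8  (slack)
  C5: 32 − 32 = 0  (binding)

Optimal: p = 8, q = 2
Binding: C2, C5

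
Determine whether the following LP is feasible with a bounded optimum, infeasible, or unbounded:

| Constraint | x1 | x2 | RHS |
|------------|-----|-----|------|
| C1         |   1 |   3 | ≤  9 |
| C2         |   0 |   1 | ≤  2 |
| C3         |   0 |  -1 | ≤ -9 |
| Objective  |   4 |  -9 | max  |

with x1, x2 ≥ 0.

Infeasible (no feasible solution exists)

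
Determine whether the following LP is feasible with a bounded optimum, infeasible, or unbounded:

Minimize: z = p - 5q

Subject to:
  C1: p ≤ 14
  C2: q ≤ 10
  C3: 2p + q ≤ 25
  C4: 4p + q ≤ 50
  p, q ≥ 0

Feasible with a bounded optimal solution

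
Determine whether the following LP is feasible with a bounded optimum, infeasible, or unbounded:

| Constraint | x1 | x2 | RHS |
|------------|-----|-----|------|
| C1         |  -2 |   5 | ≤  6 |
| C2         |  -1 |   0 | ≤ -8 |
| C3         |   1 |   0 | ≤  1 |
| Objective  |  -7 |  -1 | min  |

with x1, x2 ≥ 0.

Infeasible (no feasible solution exists)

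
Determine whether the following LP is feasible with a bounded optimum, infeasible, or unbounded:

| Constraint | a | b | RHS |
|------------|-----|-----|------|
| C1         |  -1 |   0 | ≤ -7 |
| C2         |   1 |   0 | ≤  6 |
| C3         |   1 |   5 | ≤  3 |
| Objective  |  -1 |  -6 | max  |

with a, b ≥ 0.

Infeasible (no feasible solution exists)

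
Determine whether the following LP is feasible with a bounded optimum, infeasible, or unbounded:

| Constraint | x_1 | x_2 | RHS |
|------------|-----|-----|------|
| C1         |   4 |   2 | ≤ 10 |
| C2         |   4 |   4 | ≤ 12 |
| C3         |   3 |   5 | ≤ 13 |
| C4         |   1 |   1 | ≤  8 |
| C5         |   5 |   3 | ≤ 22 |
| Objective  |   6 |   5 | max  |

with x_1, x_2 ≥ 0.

Feasible with a bounded optimal solution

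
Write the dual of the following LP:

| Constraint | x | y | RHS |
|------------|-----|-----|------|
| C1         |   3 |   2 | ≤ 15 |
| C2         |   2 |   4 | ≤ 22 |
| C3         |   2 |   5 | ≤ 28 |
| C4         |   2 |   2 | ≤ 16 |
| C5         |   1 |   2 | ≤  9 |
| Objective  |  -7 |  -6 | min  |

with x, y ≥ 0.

Primal min cᵀx s.t. Ax ≤ b, x ≥ 0  →  Dual max −bᵀy s.t. Aᵀy ≥ −c, y ≥ 0.

Maximize: z = -15y1 - 22y2 - 28y3 - 16y4 - 9y5

Subject to:
  3y1 + 2y2 + 2y3 + 2y4 + y5 ≥ 7
  2y1 + 4y2 + 5y3 + 2y4 + 2y5 ≥ 6
  y1, y2, y3, y4, y5 ≥ 0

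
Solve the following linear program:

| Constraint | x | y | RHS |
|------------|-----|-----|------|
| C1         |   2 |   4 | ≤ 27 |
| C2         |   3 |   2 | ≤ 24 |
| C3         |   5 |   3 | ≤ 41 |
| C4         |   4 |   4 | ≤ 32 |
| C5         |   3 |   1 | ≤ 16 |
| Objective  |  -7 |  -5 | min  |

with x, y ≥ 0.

Evaluate the objective at each vertex of the feasible region:
  z(0, 0) = 0
  z(5.333, 0) = -37.33
  z(4, 4) = -48  ←
  z(2.5, 5.5) = -45
  z(0, 6.75) = -33.75
The minimum is at x = 4, y = 4.

x = 4, y = 4, z = -48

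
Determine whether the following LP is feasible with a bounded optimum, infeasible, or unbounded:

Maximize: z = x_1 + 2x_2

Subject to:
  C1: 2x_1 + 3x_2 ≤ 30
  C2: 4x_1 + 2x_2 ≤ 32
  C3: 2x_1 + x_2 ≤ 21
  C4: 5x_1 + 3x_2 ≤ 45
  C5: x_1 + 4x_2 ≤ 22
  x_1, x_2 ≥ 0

Feasible with a bounded optimal solution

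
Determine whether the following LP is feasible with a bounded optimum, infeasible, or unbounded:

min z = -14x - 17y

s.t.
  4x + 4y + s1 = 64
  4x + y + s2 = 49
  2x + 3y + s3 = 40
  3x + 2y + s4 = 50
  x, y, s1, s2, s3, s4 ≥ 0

Feasible with a bounded optimal solution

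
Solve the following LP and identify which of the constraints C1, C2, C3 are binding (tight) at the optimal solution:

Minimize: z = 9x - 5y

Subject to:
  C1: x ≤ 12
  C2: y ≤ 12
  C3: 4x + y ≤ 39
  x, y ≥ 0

At x = 0, y = 12, compute slack b - a·x for each constraint:
  C1: 12 − 0 = 12  (slack)
  C2: 12 − 12 = 0  (binding)
  C3: 39 − 12 = 27  (slack)

Optimal: x = 0, y = 12
Binding: C2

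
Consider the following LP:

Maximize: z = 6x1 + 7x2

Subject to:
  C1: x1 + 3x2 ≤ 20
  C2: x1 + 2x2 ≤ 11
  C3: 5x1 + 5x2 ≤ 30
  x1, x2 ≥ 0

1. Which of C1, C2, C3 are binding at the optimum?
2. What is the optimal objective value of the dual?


1. C2, C3
2. 41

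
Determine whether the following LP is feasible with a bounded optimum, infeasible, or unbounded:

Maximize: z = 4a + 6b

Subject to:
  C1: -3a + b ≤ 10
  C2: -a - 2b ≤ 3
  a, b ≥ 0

Unbounded (objective can increase without bound)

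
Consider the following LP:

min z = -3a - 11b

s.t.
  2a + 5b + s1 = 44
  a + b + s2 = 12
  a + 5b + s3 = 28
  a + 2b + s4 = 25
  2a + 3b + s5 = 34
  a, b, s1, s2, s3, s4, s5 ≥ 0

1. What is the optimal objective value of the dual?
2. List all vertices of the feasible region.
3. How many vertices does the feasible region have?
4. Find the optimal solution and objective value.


1. -68
2. (0, 0), (12, 0), (8, 4), (0, 5.6)
3. 4
4. a = 8, b = 4, z = -68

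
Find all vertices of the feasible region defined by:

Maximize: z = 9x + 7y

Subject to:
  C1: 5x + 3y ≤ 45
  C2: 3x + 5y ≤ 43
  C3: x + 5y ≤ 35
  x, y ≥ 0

(0, 0), (9, 0), (6, 5), (4, 6.2), (0, 7)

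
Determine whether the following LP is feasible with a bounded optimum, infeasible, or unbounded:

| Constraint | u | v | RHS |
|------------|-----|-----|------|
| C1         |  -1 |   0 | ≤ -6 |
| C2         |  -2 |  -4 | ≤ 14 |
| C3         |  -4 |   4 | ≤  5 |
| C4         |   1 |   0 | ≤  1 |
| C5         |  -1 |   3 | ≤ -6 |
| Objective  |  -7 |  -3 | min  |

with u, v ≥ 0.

Infeasible (no feasible solution exists)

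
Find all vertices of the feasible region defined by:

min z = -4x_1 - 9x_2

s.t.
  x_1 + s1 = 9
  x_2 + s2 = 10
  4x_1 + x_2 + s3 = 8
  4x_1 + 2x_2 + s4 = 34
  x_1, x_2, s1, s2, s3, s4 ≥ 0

(0, 0), (2, 0), (0, 8)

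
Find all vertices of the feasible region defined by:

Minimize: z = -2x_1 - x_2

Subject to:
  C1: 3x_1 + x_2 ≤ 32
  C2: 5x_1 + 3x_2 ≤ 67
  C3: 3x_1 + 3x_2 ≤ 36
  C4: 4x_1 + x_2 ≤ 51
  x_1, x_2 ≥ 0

(0, 0), (10.67, 0), (10, 2), (0, 12)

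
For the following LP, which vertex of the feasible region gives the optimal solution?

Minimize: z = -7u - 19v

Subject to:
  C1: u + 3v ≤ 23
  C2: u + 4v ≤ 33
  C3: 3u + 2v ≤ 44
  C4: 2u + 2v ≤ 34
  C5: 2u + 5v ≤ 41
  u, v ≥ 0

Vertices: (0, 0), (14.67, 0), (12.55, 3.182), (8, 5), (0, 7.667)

Evaluate the objective at each vertex of the feasible region:
  z(0, 0) = 0
  z(14.67, 0) = -102.7
  z(12.55, 3.182) = -148.3
  z(8, 5) = -151  ←
  z(0, 7.667) = -145.7
The minimum is at u = 8, v = 5.

(8, 5)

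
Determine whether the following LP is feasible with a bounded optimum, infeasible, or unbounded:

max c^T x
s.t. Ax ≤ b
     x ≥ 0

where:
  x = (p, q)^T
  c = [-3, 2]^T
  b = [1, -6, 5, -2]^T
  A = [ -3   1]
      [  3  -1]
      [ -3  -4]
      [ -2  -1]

Infeasible (no feasible solution exists)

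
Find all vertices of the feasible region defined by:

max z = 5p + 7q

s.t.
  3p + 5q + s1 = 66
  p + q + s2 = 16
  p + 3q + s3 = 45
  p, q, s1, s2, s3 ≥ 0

(0, 0), (16, 0), (7, 9), (0, 13.2)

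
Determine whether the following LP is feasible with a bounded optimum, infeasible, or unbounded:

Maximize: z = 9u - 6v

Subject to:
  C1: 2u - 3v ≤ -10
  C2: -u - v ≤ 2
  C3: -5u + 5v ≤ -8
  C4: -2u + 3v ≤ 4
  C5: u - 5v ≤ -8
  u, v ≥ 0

Infeasible (no feasible solution exists)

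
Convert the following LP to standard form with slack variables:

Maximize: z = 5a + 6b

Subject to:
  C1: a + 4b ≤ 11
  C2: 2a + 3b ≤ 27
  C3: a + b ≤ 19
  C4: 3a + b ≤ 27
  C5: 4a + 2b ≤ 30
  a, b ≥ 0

max z = 5a + 6b

s.t.
  a + 4b + s1 = 11
  2a + 3b + s2 = 27
  a + b + s3 = 19
  3a + b + s4 = 27
  4a + 2b + s5 = 30
  a, b, s1, s2, s3, s4, s5 ≥ 0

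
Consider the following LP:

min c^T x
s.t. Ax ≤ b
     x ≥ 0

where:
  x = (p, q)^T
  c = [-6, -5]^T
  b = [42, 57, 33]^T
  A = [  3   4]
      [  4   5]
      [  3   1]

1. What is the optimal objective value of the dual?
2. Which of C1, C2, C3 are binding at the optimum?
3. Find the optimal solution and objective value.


1. -75
2. C1, C3
3. p = 10, q = 3, z = -75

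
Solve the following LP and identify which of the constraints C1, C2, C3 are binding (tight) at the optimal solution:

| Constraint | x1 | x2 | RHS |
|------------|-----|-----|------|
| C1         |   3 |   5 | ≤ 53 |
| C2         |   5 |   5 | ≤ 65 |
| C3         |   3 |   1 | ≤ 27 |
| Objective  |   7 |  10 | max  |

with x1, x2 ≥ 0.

At x1 = 6, x2 = 7, compute slack b - a·x for each constraint:
  C1: 53 − 53 = 0  (binding)
  C2: 65 − 65 = 0  (binding)
  C3: 27 − 25 = 2  (slack)

Optimal: x1 = 6, x2 = 7
Binding: C1, C2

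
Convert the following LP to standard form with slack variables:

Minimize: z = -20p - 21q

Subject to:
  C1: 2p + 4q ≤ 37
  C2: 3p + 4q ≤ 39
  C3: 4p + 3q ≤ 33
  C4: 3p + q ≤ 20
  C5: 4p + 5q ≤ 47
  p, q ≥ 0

min z = -20p - 21q

s.t.
  2p + 4q + s1 = 37
  3p + 4q + s2 = 39
  4p + 3q + s3 = 33
  3p + q + s4 = 20
  4p + 5q + s5 = 47
  p, q, s1, s2, s3, s4, s5 ≥ 0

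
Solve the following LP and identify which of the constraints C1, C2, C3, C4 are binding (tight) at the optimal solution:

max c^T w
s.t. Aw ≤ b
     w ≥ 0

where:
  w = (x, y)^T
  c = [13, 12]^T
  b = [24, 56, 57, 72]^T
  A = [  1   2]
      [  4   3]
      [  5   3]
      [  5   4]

At x = 6, y = 9, compute slack b - a·x for each constraint:
  C1: 24 − 24 = 0  (binding)
  C2: 56 − 51 = 5  (slack)
  C3: 57 − 57 = 0  (binding)
  C4: 72 − 66 = 6  (slack)

Optimal: x = 6, y = 9
Binding: C1, C3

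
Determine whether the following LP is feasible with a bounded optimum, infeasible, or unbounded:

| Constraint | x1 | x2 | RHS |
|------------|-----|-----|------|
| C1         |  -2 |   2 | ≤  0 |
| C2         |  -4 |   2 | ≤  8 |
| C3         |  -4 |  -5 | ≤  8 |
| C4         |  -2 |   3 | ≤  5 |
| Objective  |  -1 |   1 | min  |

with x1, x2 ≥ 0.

Unbounded (objective can decrease without bound)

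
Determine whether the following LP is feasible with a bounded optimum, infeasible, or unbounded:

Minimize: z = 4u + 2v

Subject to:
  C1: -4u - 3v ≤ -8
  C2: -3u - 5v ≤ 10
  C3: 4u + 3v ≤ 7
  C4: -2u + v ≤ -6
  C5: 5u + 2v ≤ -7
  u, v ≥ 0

Infeasible (no feasible solution exists)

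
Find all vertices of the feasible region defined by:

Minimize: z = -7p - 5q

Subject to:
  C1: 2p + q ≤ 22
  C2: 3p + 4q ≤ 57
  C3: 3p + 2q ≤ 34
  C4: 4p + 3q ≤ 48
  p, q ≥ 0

(0, 0), (11, 0), (10, 2), (6, 8), (3, 12), (0, 14.25)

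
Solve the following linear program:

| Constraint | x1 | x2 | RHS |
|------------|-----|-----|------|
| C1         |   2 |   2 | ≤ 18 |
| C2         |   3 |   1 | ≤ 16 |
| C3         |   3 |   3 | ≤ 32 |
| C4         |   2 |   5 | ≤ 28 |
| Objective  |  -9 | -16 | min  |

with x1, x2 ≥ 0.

Evaluate the objective at each vertex of the feasible region:
  z(0, 0) = 0
  z(5.333, 0) = -48
  z(4, 4) = -100  ←
  z(0, 5.6) = -89.6
The minimum is at x1 = 4, x2 = 4.

x1 = 4, x2 = 4, z = -100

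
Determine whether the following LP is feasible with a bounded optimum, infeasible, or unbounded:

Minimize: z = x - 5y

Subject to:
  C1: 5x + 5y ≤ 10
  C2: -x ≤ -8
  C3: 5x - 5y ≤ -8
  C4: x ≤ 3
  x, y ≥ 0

Infeasible (no feasible solution exists)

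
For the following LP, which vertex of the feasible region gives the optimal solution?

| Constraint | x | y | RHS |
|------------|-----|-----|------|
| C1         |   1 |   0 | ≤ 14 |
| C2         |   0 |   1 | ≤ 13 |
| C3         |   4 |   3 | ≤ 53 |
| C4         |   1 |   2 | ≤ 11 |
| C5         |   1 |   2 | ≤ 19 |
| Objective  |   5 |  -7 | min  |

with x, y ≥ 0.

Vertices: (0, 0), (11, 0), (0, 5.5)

Evaluate the objective at each vertex of the feasible region:
  z(0, 0) = 0
  z(11, 0) = 55
  z(0, 5.5) = -38.5  ←
The minimum is at x = 0, y = 5.5.

(0, 5.5)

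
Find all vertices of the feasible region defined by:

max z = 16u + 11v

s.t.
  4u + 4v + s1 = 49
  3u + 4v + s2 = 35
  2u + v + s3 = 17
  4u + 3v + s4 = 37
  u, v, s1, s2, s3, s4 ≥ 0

(0, 0), (8.5, 0), (7, 3), (6.143, 4.143), (0, 8.75)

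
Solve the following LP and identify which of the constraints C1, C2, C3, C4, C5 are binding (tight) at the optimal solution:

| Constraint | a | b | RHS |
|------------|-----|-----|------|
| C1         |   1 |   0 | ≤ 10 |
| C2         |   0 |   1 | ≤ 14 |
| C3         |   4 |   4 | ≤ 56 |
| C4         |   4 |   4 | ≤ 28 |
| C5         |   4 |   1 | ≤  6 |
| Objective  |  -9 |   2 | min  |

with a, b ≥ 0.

At a = 1.5, b = 0, compute slack b - a·x for each constraint:
  C1: 10 − 1.5 = 8.5  (slack)
  C2: 14 − 0 = 14  (slack)
  C3: 56 − 6 = 50  (slack)
  C4: 28 − 6 = 22  (slack)
  C5: 6 − 6 = 0  (binding)

Optimal: a = 1.5, b = 0
Binding: C5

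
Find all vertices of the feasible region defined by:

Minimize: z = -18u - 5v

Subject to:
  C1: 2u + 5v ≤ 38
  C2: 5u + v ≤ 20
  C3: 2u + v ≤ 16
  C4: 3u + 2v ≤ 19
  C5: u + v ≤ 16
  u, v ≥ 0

(0, 0), (4, 0), (3, 5), (1.727, 6.909), (0, 7.6)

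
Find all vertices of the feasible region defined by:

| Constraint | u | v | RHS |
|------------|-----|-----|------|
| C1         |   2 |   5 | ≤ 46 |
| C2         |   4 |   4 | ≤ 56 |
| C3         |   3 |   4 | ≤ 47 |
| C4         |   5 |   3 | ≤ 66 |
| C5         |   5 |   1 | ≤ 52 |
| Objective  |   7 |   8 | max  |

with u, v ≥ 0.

(0, 0), (10.4, 0), (9.5, 4.5), (9, 5), (7.286, 6.286), (0, 9.2)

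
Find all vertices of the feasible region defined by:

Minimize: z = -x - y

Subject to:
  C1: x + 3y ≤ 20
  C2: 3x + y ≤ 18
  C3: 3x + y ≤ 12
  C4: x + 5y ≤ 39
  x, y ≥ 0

(0, 0), (4, 0), (2, 6), (0, 6.667)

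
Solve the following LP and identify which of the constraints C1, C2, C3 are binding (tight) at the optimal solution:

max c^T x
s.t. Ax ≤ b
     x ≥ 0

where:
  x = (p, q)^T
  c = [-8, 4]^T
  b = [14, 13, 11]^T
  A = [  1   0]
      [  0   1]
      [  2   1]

At p = 0, q = 11, compute slack b - a·x for each constraint:
  C1: 14 − 0 = 14  (slack)
  C2: 13 − 11 = 2  (slack)
  C3: 11 − 11 = 0  (binding)

Optimal: p = 0, q = 11
Binding: C3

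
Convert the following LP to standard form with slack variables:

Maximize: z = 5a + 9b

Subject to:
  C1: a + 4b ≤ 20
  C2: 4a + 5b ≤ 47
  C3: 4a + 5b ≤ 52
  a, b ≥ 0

max z = 5a + 9b

s.t.
  a + 4b + s1 = 20
  4a + 5b + s2 = 47
  4a + 5b + s3 = 52
  a, b, s1, s2, s3 ≥ 0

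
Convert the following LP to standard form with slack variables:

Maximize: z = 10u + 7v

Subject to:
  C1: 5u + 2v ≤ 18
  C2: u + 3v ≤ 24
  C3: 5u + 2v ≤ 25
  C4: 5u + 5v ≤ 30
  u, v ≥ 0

max z = 10u + 7v

s.t.
  5u + 2v + s1 = 18
  u + 3v + s2 = 24
  5u + 2v + s3 = 25
  5u + 5v + s4 = 30
  u, v, s1, s2, s3, s4 ≥ 0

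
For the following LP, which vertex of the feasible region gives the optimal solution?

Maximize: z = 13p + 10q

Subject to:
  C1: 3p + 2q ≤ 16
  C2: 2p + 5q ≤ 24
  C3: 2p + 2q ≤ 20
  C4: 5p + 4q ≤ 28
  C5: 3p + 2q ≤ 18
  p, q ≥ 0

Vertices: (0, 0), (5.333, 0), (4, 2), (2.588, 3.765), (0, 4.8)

Evaluate the objective at each vertex of the feasible region:
  z(0, 0) = 0
  z(5.333, 0) = 69.33
  z(4, 2) = 72  ←
  z(2.588, 3.765) = 71.29
  z(0, 4.8) = 48
The maximum is at p = 4, q = 2.

(4, 2)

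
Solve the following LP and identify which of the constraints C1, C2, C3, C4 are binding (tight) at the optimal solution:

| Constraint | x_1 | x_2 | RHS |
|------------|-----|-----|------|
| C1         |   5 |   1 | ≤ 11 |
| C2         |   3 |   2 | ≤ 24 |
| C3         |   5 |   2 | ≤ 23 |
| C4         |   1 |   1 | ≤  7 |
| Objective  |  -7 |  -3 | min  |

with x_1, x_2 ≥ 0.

At x_1 = 1, x_2 = 6, compute slack b - a·x for each constraint:
  C1: 11 − 11 = 0  (binding)
  C2: 24 − 15 = 9  (slack)
  C3: 23 − 17 = 6  (slack)
  C4: 7 − 7 = 0  (binding)

Optimal: x_1 = 1, x_2 = 6
Binding: C1, C4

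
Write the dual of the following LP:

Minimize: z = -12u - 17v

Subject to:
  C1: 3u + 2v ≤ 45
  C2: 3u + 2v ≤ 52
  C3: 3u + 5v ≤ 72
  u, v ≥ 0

Primal min cᵀx s.t. Ax ≤ b, x ≥ 0  →  Dual max −bᵀy s.t. Aᵀy ≥ −c, y ≥ 0.

Maximize: z = -45y1 - 52y2 - 72y3

Subject to:
  3y1 + 3y2 + 3y3 ≥ 12
  2y1 + 2y2 + 5y3 ≥ 17
  y1, y2, y3 ≥ 0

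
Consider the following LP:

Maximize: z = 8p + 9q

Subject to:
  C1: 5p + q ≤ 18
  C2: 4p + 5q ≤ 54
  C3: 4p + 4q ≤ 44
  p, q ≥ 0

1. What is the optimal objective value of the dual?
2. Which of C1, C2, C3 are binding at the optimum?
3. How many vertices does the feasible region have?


1. 98
2. C2, C3
3. 5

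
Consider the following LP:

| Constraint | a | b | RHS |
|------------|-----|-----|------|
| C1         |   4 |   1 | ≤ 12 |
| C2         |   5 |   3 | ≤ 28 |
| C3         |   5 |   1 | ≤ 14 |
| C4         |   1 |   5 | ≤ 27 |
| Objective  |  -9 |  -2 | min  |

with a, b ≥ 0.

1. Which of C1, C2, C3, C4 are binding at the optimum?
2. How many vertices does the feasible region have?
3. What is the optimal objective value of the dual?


1. C1, C3
2. 5
3. -26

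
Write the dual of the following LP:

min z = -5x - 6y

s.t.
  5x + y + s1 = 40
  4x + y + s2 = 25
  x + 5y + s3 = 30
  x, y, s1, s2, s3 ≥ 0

Primal min cᵀx s.t. Ax ≤ b, x ≥ 0  →  Dual max −bᵀy s.t. Aᵀy ≥ −c, y ≥ 0.

Maximize: z = -40y1 - 25y2 - 30y3

Subject to:
  5y1 + 4y2 + y3 ≥ 5
  y1 + y2 + 5y3 ≥ 6
  y1, y2, y3 ≥ 0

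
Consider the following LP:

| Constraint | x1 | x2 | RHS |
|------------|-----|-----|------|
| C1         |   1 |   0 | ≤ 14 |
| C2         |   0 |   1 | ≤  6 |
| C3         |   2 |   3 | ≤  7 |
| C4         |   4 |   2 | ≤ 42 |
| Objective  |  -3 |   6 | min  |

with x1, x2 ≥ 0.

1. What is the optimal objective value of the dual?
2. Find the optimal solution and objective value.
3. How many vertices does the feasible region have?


1. -10.5
2. x1 = 3.5, x2 = 0, z = -10.5
3. 3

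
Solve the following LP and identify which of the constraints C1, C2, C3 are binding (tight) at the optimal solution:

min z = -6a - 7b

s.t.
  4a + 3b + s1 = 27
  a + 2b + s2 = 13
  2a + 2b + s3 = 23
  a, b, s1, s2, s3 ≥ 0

At a = 3, b = 5, compute slack b - a·x for each constraint:
  C1: 27 − 27 = 0  (binding)
  C2: 13 − 13 = 0  (binding)
  C3: 23 − 16 = 7  (slack)

Optimal: a = 3, b = 5
Binding: C1, C2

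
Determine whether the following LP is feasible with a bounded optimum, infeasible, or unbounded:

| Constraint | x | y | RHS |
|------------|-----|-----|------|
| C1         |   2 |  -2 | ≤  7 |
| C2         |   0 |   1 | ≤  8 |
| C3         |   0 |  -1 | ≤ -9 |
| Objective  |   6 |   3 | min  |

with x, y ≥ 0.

Infeasible (no feasible solution exists)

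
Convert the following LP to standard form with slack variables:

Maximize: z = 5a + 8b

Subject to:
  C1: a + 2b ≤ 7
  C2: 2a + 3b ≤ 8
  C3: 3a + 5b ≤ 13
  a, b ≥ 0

max z = 5a + 8b

s.t.
  a + 2b + s1 = 7
  2a + 3b + s2 = 8
  3a + 5b + s3 = 13
  a, b, s1, s2, s3 ≥ 0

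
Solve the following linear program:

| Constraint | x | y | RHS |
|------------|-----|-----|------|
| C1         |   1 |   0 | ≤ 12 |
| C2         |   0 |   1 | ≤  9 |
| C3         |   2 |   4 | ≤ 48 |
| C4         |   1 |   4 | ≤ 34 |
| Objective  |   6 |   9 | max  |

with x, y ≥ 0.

Evaluate the objective at each vertex of the feasible region:
  z(0, 0) = 0
  z(12, 0) = 72
  z(12, 5.5) = 121.5  ←
  z(0, 8.5) = 76.5
The maximum is at x = 12, y = 5.5.

x = 12, y = 5.5, z = 121.5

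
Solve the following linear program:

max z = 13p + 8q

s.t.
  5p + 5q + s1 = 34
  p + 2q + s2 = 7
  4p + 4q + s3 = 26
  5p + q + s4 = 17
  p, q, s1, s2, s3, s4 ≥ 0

Evaluate the objective at each vertex of the feasible region:
  z(0, 0) = 0
  z(3.4, 0) = 44.2
  z(3, 2) = 55  ←
  z(0, 3.5) = 28
The maximum is at p = 3, q = 2.

p = 3, q = 2, z = 55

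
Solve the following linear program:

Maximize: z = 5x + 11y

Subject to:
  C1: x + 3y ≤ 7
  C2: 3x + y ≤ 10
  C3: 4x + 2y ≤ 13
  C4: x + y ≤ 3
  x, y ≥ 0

Evaluate the objective at each vertex of the feasible region:
  z(0, 0) = 0
  z(3, 0) = 15
  z(1, 2) = 27  ←
  z(0, 2.333) = 25.67
The maximum is at x = 1, y = 2.

x = 1, y = 2, z = 27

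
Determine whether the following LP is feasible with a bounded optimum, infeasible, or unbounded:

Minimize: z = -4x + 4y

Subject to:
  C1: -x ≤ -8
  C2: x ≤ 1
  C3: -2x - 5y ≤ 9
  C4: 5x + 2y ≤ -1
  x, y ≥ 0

Infeasible (no feasible solution exists)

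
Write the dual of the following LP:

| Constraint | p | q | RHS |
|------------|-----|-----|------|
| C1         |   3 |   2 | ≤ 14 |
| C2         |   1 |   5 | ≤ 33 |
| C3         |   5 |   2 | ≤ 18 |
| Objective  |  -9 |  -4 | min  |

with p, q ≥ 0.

Primal min cᵀx s.t. Ax ≤ b, x ≥ 0  →  Dual max −bᵀy s.t. Aᵀy ≥ −c, y ≥ 0.

Maximize: z = -14y1 - 33y2 - 18y3

Subject to:
  3y1 + y2 + 5y3 ≥ 9
  2y1 + 5y2 + 2y3 ≥ 4
  y1, y2, y3 ≥ 0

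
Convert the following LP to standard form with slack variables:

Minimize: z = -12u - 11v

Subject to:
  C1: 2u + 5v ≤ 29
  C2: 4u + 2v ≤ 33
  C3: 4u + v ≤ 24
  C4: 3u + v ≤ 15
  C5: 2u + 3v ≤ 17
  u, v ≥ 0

min z = -12u - 11v

s.t.
  2u + 5v + s1 = 29
  4u + 2v + s2 = 33
  4u + v + s3 = 24
  3u + v + s4 = 15
  2u + 3v + s5 = 17
  u, v, s1, s2, s3, s4, s5 ≥ 0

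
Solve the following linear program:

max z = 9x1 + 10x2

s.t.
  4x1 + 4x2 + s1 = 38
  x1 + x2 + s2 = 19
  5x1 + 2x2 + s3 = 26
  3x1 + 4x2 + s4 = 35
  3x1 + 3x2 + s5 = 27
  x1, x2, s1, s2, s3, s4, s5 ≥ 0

Evaluate the objective at each vertex of the feasible region:
  z(0, 0) = 0
  z(5.2, 0) = 46.8
  z(2.667, 6.333) = 87.33
  z(1, 8) = 89  ←
  z(0, 8.75) = 87.5
The maximum is at x1 = 1, x2 = 8.

x1 = 1, x2 = 8, z = 89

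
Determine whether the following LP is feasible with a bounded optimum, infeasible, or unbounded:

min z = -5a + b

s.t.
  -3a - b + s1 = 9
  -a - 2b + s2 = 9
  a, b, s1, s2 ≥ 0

Unbounded (objective can decrease without bound)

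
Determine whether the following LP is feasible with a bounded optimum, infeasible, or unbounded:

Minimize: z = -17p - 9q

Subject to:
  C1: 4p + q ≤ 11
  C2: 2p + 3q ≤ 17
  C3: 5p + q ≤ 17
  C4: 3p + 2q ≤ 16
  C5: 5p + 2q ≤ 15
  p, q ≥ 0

Feasible with a bounded optimal solution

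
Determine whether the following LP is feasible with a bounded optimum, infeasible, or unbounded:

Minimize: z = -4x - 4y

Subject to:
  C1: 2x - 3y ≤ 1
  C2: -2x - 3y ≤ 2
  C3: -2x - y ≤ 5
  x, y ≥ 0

Unbounded (objective can decrease without bound)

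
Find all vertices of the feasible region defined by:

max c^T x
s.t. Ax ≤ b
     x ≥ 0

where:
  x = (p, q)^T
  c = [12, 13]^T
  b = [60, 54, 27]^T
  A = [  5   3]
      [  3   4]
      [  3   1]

(0, 0), (9, 0), (6, 9), (0, 13.5)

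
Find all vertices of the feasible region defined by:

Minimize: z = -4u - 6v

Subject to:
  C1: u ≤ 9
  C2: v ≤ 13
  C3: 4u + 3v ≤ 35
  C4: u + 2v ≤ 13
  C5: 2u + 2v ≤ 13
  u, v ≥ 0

(0, 0), (6.5, 0), (0, 6.5)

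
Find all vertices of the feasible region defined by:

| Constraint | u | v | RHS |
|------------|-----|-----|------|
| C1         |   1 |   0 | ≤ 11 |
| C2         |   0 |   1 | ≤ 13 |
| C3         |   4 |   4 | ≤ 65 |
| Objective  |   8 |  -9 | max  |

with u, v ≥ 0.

(0, 0), (11, 0), (11, 5.25), (3.25, 13), (0, 13)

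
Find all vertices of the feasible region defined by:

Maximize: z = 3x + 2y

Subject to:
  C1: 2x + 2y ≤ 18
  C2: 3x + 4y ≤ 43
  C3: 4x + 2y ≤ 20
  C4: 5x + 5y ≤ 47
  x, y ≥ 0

(0, 0), (5, 0), (1, 8), (0, 9)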